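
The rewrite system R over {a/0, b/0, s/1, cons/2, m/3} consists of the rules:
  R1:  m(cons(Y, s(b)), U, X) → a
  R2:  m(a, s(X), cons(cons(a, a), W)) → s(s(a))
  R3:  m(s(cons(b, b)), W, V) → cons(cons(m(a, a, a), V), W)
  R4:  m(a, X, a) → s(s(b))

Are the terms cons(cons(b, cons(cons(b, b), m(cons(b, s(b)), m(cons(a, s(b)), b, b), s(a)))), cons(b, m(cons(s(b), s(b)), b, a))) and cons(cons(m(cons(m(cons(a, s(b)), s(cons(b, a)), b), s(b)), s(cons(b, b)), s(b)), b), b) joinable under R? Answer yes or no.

no — NF(t₁) = cons(cons(b, cons(cons(b, b), a)), cons(b, a)), NF(t₂) = cons(cons(a, b), b)

Reduce t₁ = cons(cons(b, cons(cons(b, b), m(cons(b, s(b)), m(cons(a, s(b)), b, b), s(a)))), cons(b, m(cons(s(b), s(b)), b, a))):
1. cons(cons(b, cons(cons(b, b), m(cons(b, s(b)), m(cons(a, s(b)), b, b), s(a)))), cons(b, m(cons(s(b), s(b)), b, a)))  →  cons(cons(b, cons(cons(b, b), a)), cons(b, m(cons(s(b), s(b)), b, a)))   [R1 at 1.2.2]
2. cons(cons(b, cons(cons(b, b), a)), cons(b, m(cons(s(b), s(b)), b, a)))  →  cons(cons(b, cons(cons(b, b), a)), cons(b, a))   [R1 at 2.2]

Reduce t₂ = cons(cons(m(cons(m(cons(a, s(b)), s(cons(b, a)), b), s(b)), s(cons(b, b)), s(b)), b), b):
1. cons(cons(m(cons(m(cons(a, s(b)), s(cons(b, a)), b), s(b)), s(cons(b, b)), s(b)), b), b)  →  cons(cons(a, b), b)   [R1 at 1.1]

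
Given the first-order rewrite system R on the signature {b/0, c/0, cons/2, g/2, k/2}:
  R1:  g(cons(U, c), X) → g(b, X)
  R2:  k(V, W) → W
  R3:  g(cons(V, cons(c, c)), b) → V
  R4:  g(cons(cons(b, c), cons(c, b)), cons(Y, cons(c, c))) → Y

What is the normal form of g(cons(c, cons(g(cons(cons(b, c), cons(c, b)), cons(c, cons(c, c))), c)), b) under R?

c

1. g(cons(c, cons(g(cons(cons(b, c), cons(c, b)), cons(c, cons(c, c))), c)), b)  →  g(cons(c, cons(c, c)), b)   [R4 at 1.2.1]
2. g(cons(c, cons(c, c)), b)  →  c   [R3 at ε]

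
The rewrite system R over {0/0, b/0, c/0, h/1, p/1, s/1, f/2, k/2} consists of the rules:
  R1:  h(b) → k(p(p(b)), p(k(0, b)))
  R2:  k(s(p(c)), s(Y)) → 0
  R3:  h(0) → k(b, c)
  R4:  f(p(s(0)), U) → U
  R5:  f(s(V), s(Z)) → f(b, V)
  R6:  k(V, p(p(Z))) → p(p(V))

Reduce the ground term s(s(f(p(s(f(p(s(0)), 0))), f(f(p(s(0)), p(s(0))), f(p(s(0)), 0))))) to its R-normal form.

1. s(s(f(p(s(f(p(s(0)), 0))), f(f(p(s(0)), p(s(0))), f(p(s(0)), 0)))))  →  s(s(f(p(s(0)), f(f(p(s(0)), p(s(0))), f(p(s(0)), 0)))))   [R4 at 1.1.1.1.1]
2. s(s(f(p(s(0)), f(f(p(s(0)), p(s(0))), f(p(s(0)), 0)))))  →  s(s(f(f(p(s(0)), p(s(0))), f(p(s(0)), 0))))   [R4 at 1.1]
3. s(s(f(f(p(s(0)), p(s(0))), f(p(s(0)), 0))))  →  s(s(f(p(s(0)), f(p(s(0)), 0))))   [R4 at 1.1.1]
4. s(s(f(p(s(0)), f(p(s(0)), 0))))  →  s(s(f(p(s(0)), 0)))   [R4 at 1.1]
5. s(s(f(p(s(0)), 0)))  →  s(s(0))   [R4 at 1.1]

s(s(0))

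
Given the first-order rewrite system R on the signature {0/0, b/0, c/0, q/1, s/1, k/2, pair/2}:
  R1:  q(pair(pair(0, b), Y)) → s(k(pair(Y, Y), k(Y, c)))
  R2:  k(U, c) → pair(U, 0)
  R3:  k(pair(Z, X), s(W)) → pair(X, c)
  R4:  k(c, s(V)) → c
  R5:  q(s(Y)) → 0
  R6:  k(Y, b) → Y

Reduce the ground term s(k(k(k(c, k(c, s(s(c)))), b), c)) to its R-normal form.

s(pair(pair(c, 0), 0))

1. s(k(k(k(c, k(c, s(s(c)))), b), c))  →  s(pair(k(k(c, k(c, s(s(c)))), b), 0))   [R2 at 1]
2. s(pair(k(k(c, k(c, s(s(c)))), b), 0))  →  s(pair(k(c, k(c, s(s(c)))), 0))   [R6 at 1.1]
3. s(pair(k(c, k(c, s(s(c)))), 0))  →  s(pair(k(c, c), 0))   [R4 at 1.1.2]
4. s(pair(k(c, c), 0))  →  s(pair(pair(c, 0), 0))   [R2 at 1.1]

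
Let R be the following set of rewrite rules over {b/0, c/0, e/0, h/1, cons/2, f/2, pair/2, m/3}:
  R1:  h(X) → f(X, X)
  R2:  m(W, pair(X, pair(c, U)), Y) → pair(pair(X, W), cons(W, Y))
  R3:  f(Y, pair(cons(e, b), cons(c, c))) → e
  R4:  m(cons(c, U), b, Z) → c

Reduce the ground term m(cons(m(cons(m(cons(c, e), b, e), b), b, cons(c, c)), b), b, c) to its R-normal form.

c

1. m(cons(m(cons(m(cons(c, e), b, e), b), b, cons(c, c)), b), b, c)  →  m(cons(m(cons(c, b), b, cons(c, c)), b), b, c)   [R4 at 1.1.1.1]
2. m(cons(m(cons(c, b), b, cons(c, c)), b), b, c)  →  m(cons(c, b), b, c)   [R4 at 1.1]
3. m(cons(c, b), b, c)  →  c   [R4 at ε]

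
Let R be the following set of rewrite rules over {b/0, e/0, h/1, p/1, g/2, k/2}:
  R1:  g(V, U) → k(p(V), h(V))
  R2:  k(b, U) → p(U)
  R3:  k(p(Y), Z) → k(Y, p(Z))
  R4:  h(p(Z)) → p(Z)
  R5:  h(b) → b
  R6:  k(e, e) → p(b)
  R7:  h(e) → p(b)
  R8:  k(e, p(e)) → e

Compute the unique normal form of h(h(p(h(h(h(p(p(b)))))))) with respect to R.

1. h(h(p(h(h(h(p(p(b))))))))  →  h(p(h(h(h(p(p(b)))))))   [R4 at 1]
2. h(p(h(h(h(p(p(b)))))))  →  p(h(h(h(p(p(b))))))   [R4 at ε]
3. p(h(h(h(p(p(b))))))  →  p(h(h(p(p(b)))))   [R4 at 1.1.1]
4. p(h(h(p(p(b)))))  →  p(h(p(p(b))))   [R4 at 1.1]
5. p(h(p(p(b))))  →  p(p(p(b)))   [R4 at 1]

p(p(p(b)))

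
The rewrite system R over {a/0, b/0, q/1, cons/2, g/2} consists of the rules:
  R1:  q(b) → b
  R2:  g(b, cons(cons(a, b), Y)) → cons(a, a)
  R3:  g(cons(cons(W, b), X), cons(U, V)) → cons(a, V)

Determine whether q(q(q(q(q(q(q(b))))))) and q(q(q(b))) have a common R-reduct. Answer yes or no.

Reduce t₁ = q(q(q(q(q(q(q(b))))))):
1. q(q(q(q(q(q(q(b)))))))  →  q(q(q(q(q(q(b))))))   [R1 at 1.1.1.1.1.1]
2. q(q(q(q(q(q(b))))))  →  q(q(q(q(q(b)))))   [R1 at 1.1.1.1.1]
3. q(q(q(q(q(b)))))  →  q(q(q(q(b))))   [R1 at 1.1.1.1]
4. q(q(q(q(b))))  →  q(q(q(b)))   [R1 at 1.1.1]
5. q(q(q(b)))  →  q(q(b))   [R1 at 1.1]
6. q(q(b))  →  q(b)   [R1 at 1]
7. q(b)  →  b   [R1 at ε]

Reduce t₂ = q(q(q(b))):
1. q(q(q(b)))  →  q(q(b))   [R1 at 1.1]
2. q(q(b))  →  q(b)   [R1 at 1]
3. q(b)  →  b   [R1 at ε]

yes — NF(t₁) = b, NF(t₂) = b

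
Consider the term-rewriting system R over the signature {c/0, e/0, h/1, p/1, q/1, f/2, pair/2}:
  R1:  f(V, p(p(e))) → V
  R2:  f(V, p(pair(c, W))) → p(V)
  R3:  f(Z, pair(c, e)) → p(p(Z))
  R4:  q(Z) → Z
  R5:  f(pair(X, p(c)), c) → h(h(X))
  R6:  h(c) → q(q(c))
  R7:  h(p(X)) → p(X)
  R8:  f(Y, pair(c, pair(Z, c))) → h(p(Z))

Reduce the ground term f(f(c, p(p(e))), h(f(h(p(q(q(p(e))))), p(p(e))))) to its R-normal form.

1. f(f(c, p(p(e))), h(f(h(p(q(q(p(e))))), p(p(e)))))  →  f(c, h(f(h(p(q(q(p(e))))), p(p(e)))))   [R1 at 1]
2. f(c, h(f(h(p(q(q(p(e))))), p(p(e)))))  →  f(c, h(h(p(q(q(p(e)))))))   [R1 at 2.1]
3. f(c, h(h(p(q(q(p(e)))))))  →  f(c, h(p(q(q(p(e))))))   [R7 at 2.1]
4. f(c, h(p(q(q(p(e))))))  →  f(c, p(q(q(p(e)))))   [R7 at 2]
5. f(c, p(q(q(p(e)))))  →  f(c, p(q(p(e))))   [R4 at 2.1]
6. f(c, p(q(p(e))))  →  f(c, p(p(e)))   [R4 at 2.1]
7. f(c, p(p(e)))  →  c   [R1 at ε]

c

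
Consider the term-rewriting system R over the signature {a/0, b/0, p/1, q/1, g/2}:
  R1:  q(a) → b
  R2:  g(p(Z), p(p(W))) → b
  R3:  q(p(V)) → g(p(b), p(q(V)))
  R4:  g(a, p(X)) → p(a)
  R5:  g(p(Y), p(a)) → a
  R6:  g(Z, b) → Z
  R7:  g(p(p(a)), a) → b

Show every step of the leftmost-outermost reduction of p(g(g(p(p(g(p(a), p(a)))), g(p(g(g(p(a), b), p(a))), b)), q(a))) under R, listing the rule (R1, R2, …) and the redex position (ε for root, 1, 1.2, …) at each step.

p(a)

1. p(g(g(p(p(g(p(a), p(a)))), g(p(g(g(p(a), b), p(a))), b)), q(a)))  →  p(g(g(p(p(a)), g(p(g(g(p(a), b), p(a))), b)), q(a)))   [R5 at 1.1.1.1.1]
2. p(g(g(p(p(a)), g(p(g(g(p(a), b), p(a))), b)), q(a)))  →  p(g(g(p(p(a)), p(g(g(p(a), b), p(a)))), q(a)))   [R6 at 1.1.2]
3. p(g(g(p(p(a)), p(g(g(p(a), b), p(a)))), q(a)))  →  p(g(g(p(p(a)), p(g(p(a), p(a)))), q(a)))   [R6 at 1.1.2.1.1]
4. p(g(g(p(p(a)), p(g(p(a), p(a)))), q(a)))  →  p(g(g(p(p(a)), p(a)), q(a)))   [R5 at 1.1.2.1]
5. p(g(g(p(p(a)), p(a)), q(a)))  →  p(g(a, q(a)))   [R5 at 1.1]
6. p(g(a, q(a)))  →  p(g(a, b))   [R1 at 1.2]
7. p(g(a, b))  →  p(a)   [R6 at 1]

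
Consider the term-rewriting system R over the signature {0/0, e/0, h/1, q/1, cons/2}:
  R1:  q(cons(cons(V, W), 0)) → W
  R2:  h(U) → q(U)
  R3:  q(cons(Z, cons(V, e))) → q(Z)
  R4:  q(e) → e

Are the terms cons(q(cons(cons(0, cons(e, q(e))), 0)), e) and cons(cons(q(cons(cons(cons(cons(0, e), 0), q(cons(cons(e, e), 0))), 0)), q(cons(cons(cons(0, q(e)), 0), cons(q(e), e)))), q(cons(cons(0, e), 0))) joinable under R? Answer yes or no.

Reduce t₁ = cons(q(cons(cons(0, cons(e, q(e))), 0)), e):
1. cons(q(cons(cons(0, cons(e, q(e))), 0)), e)  →  cons(cons(e, q(e)), e)   [R1 at 1]
2. cons(cons(e, q(e)), e)  →  cons(cons(e, e), e)   [R4 at 1.2]

Reduce t₂ = cons(cons(q(cons(cons(cons(cons(0, e), 0), q(cons(cons(e, e), 0))), 0)), q(cons(cons(cons(0, q(e)), 0), cons(q(e), e)))), q(cons(cons(0, e), 0))):
1. cons(cons(q(cons(cons(cons(cons(0, e), 0), q(cons(cons(e, e), 0))), 0)), q(cons(cons(cons(0, q(e)), 0), cons(q(e), e)))), q(cons(cons(0, e), 0)))  →  cons(cons(q(cons(cons(e, e), 0)), q(cons(cons(cons(0, q(e)), 0), cons(q(e), e)))), q(cons(cons(0, e), 0)))   [R1 at 1.1]
2. cons(cons(q(cons(cons(e, e), 0)), q(cons(cons(cons(0, q(e)), 0), cons(q(e), e)))), q(cons(cons(0, e), 0)))  →  cons(cons(e, q(cons(cons(cons(0, q(e)), 0), cons(q(e), e)))), q(cons(cons(0, e), 0)))   [R1 at 1.1]
3. cons(cons(e, q(cons(cons(cons(0, q(e)), 0), cons(q(e), e)))), q(cons(cons(0, e), 0)))  →  cons(cons(e, q(cons(cons(0, q(e)), 0))), q(cons(cons(0, e), 0)))   [R3 at 1.2]
4. cons(cons(e, q(cons(cons(0, q(e)), 0))), q(cons(cons(0, e), 0)))  →  cons(cons(e, q(e)), q(cons(cons(0, e), 0)))   [R1 at 1.2]
5. cons(cons(e, q(e)), q(cons(cons(0, e), 0)))  →  cons(cons(e, e), q(cons(cons(0, e), 0)))   [R4 at 1.2]
6. cons(cons(e, e), q(cons(cons(0, e), 0)))  →  cons(cons(e, e), e)   [R1 at 2]

yes — NF(t₁) = cons(cons(e, e), e), NF(t₂) = cons(cons(e, e), e)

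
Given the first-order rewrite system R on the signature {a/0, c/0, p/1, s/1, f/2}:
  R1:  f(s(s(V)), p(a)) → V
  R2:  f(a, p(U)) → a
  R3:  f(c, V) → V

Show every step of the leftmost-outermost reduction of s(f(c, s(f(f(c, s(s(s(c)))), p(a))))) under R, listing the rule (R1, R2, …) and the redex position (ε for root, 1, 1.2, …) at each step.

s(s(s(c)))

1. s(f(c, s(f(f(c, s(s(s(c)))), p(a)))))  →  s(s(f(f(c, s(s(s(c)))), p(a))))   [R3 at 1]
2. s(s(f(f(c, s(s(s(c)))), p(a))))  →  s(s(f(s(s(s(c))), p(a))))   [R3 at 1.1.1]
3. s(s(f(s(s(s(c))), p(a))))  →  s(s(s(c)))   [R1 at 1.1]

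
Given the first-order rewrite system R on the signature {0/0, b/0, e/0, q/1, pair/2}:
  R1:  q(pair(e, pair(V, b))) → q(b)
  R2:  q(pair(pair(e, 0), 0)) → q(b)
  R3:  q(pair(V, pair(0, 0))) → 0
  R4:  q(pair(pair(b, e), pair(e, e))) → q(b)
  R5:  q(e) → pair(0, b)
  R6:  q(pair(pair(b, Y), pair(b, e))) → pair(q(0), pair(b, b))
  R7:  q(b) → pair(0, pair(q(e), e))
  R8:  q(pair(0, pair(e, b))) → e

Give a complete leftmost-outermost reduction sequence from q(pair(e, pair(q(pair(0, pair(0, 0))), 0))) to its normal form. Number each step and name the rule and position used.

0

1. q(pair(e, pair(q(pair(0, pair(0, 0))), 0)))  →  q(pair(e, pair(0, 0)))   [R3 at 1.2.1]
2. q(pair(e, pair(0, 0)))  →  0   [R3 at ε]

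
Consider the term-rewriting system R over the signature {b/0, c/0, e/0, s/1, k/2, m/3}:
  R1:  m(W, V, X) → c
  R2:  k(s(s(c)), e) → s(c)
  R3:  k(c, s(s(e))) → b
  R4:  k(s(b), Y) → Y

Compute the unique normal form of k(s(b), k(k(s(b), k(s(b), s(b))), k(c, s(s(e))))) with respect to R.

b

1. k(s(b), k(k(s(b), k(s(b), s(b))), k(c, s(s(e)))))  →  k(k(s(b), k(s(b), s(b))), k(c, s(s(e))))   [R4 at ε]
2. k(k(s(b), k(s(b), s(b))), k(c, s(s(e))))  →  k(k(s(b), s(b)), k(c, s(s(e))))   [R4 at 1]
3. k(k(s(b), s(b)), k(c, s(s(e))))  →  k(s(b), k(c, s(s(e))))   [R4 at 1]
4. k(s(b), k(c, s(s(e))))  →  k(c, s(s(e)))   [R4 at ε]
5. k(c, s(s(e)))  →  b   [R3 at ε]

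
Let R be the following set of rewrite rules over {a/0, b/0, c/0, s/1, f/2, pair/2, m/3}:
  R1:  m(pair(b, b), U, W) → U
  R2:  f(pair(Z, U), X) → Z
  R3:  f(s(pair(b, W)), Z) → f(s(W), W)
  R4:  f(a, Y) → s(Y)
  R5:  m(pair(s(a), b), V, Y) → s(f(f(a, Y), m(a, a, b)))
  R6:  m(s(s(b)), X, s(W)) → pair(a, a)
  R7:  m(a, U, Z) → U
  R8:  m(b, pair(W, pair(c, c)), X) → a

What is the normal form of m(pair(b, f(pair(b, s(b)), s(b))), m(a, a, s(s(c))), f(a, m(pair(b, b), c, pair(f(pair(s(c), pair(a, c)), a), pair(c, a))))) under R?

1. m(pair(b, f(pair(b, s(b)), s(b))), m(a, a, s(s(c))), f(a, m(pair(b, b), c, pair(f(pair(s(c), pair(a, c)), a), pair(c, a)))))  →  m(pair(b, b), m(a, a, s(s(c))), f(a, m(pair(b, b), c, pair(f(pair(s(c), pair(a, c)), a), pair(c, a)))))   [R2 at 1.2]
2. m(pair(b, b), m(a, a, s(s(c))), f(a, m(pair(b, b), c, pair(f(pair(s(c), pair(a, c)), a), pair(c, a)))))  →  m(a, a, s(s(c)))   [R1 at ε]
3. m(a, a, s(s(c)))  →  a   [R7 at ε]

a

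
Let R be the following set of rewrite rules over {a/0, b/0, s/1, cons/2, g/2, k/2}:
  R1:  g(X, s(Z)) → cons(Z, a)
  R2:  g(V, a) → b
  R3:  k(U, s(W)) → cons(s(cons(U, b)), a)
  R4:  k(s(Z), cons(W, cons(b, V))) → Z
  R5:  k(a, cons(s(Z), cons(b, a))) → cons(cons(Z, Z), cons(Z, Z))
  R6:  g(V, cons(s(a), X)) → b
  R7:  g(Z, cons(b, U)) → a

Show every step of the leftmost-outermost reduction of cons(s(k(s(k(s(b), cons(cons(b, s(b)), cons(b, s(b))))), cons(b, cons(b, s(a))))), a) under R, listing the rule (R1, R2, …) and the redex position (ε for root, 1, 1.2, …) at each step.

1. cons(s(k(s(k(s(b), cons(cons(b, s(b)), cons(b, s(b))))), cons(b, cons(b, s(a))))), a)  →  cons(s(k(s(b), cons(cons(b, s(b)), cons(b, s(b))))), a)   [R4 at 1.1]
2. cons(s(k(s(b), cons(cons(b, s(b)), cons(b, s(b))))), a)  →  cons(s(b), a)   [R4 at 1.1]

cons(s(b), a)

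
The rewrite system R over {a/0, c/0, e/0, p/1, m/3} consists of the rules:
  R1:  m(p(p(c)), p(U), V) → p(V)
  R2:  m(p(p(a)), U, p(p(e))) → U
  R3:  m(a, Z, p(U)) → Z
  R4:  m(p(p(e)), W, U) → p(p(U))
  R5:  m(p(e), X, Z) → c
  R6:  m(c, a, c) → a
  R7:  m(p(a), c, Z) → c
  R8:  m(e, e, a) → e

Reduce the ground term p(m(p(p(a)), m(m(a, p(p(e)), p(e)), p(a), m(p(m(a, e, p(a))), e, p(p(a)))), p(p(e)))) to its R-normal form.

1. p(m(p(p(a)), m(m(a, p(p(e)), p(e)), p(a), m(p(m(a, e, p(a))), e, p(p(a)))), p(p(e))))  →  p(m(m(a, p(p(e)), p(e)), p(a), m(p(m(a, e, p(a))), e, p(p(a)))))   [R2 at 1]
2. p(m(m(a, p(p(e)), p(e)), p(a), m(p(m(a, e, p(a))), e, p(p(a)))))  →  p(m(p(p(e)), p(a), m(p(m(a, e, p(a))), e, p(p(a)))))   [R3 at 1.1]
3. p(m(p(p(e)), p(a), m(p(m(a, e, p(a))), e, p(p(a)))))  →  p(p(p(m(p(m(a, e, p(a))), e, p(p(a))))))   [R4 at 1]
4. p(p(p(m(p(m(a, e, p(a))), e, p(p(a))))))  →  p(p(p(m(p(e), e, p(p(a))))))   [R3 at 1.1.1.1.1]
5. p(p(p(m(p(e), e, p(p(a))))))  →  p(p(p(c)))   [R5 at 1.1.1]

p(p(p(c)))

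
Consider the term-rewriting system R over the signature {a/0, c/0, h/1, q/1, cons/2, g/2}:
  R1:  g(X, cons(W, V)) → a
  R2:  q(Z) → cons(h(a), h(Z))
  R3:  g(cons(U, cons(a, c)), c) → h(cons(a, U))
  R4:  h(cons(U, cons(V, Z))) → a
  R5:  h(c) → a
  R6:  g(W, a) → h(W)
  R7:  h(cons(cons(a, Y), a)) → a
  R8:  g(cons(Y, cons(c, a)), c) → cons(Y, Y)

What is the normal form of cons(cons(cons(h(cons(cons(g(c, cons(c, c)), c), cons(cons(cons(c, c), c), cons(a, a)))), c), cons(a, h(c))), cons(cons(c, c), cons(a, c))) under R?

1. cons(cons(cons(h(cons(cons(g(c, cons(c, c)), c), cons(cons(cons(c, c), c), cons(a, a)))), c), cons(a, h(c))), cons(cons(c, c), cons(a, c)))  →  cons(cons(cons(a, c), cons(a, h(c))), cons(cons(c, c), cons(a, c)))   [R4 at 1.1.1]
2. cons(cons(cons(a, c), cons(a, h(c))), cons(cons(c, c), cons(a, c)))  →  cons(cons(cons(a, c), cons(a, a)), cons(cons(c, c), cons(a, c)))   [R5 at 1.2.2]

cons(cons(cons(a, c), cons(a, a)), cons(cons(c, c), cons(a, c)))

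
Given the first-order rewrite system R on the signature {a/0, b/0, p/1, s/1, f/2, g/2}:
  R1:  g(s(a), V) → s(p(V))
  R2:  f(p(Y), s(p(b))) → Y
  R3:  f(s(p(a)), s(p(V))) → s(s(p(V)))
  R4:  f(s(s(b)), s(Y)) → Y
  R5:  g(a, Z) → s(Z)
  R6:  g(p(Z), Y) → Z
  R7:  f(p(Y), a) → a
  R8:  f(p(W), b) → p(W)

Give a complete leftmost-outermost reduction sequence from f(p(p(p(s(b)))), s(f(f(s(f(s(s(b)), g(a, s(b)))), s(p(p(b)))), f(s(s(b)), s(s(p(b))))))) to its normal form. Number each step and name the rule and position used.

p(p(s(b)))

1. f(p(p(p(s(b)))), s(f(f(s(f(s(s(b)), g(a, s(b)))), s(p(p(b)))), f(s(s(b)), s(s(p(b)))))))  →  f(p(p(p(s(b)))), s(f(f(s(f(s(s(b)), s(s(b)))), s(p(p(b)))), f(s(s(b)), s(s(p(b)))))))   [R5 at 2.1.1.1.1.2]
2. f(p(p(p(s(b)))), s(f(f(s(f(s(s(b)), s(s(b)))), s(p(p(b)))), f(s(s(b)), s(s(p(b)))))))  →  f(p(p(p(s(b)))), s(f(f(s(s(b)), s(p(p(b)))), f(s(s(b)), s(s(p(b)))))))   [R4 at 2.1.1.1.1]
3. f(p(p(p(s(b)))), s(f(f(s(s(b)), s(p(p(b)))), f(s(s(b)), s(s(p(b)))))))  →  f(p(p(p(s(b)))), s(f(p(p(b)), f(s(s(b)), s(s(p(b)))))))   [R4 at 2.1.1]
4. f(p(p(p(s(b)))), s(f(p(p(b)), f(s(s(b)), s(s(p(b)))))))  →  f(p(p(p(s(b)))), s(f(p(p(b)), s(p(b)))))   [R4 at 2.1.2]
5. f(p(p(p(s(b)))), s(f(p(p(b)), s(p(b)))))  →  f(p(p(p(s(b)))), s(p(b)))   [R2 at 2.1]
6. f(p(p(p(s(b)))), s(p(b)))  →  p(p(s(b)))   [R2 at ε]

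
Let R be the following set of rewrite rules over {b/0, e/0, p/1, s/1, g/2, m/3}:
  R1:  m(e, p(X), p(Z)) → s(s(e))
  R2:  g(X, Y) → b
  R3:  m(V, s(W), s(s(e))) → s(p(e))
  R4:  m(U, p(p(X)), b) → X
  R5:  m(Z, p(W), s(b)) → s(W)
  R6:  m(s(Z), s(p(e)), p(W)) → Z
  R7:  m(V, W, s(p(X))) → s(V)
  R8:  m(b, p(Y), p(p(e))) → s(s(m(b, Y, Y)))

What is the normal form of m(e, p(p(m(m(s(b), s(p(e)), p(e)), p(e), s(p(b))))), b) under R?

1. m(e, p(p(m(m(s(b), s(p(e)), p(e)), p(e), s(p(b))))), b)  →  m(m(s(b), s(p(e)), p(e)), p(e), s(p(b)))   [R4 at ε]
2. m(m(s(b), s(p(e)), p(e)), p(e), s(p(b)))  →  s(m(s(b), s(p(e)), p(e)))   [R7 at ε]
3. s(m(s(b), s(p(e)), p(e)))  →  s(b)   [R6 at 1]

s(b)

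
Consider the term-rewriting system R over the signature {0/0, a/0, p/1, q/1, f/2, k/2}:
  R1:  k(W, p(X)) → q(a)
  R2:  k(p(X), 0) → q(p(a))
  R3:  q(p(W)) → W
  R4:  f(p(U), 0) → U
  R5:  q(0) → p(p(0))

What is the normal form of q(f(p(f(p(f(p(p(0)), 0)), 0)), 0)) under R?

1. q(f(p(f(p(f(p(p(0)), 0)), 0)), 0))  →  q(f(p(f(p(p(0)), 0)), 0))   [R4 at 1]
2. q(f(p(f(p(p(0)), 0)), 0))  →  q(f(p(p(0)), 0))   [R4 at 1]
3. q(f(p(p(0)), 0))  →  q(p(0))   [R4 at 1]
4. q(p(0))  →  0   [R3 at ε]

0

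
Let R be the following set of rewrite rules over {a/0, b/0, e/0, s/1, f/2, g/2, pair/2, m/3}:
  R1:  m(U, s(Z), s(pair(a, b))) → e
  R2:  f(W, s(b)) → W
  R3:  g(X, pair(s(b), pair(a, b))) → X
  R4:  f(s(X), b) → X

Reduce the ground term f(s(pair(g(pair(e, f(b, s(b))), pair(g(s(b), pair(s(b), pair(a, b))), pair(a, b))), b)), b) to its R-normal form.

pair(pair(e, b), b)

1. f(s(pair(g(pair(e, f(b, s(b))), pair(g(s(b), pair(s(b), pair(a, b))), pair(a, b))), b)), b)  →  pair(g(pair(e, f(b, s(b))), pair(g(s(b), pair(s(b), pair(a, b))), pair(a, b))), b)   [R4 at ε]
2. pair(g(pair(e, f(b, s(b))), pair(g(s(b), pair(s(b), pair(a, b))), pair(a, b))), b)  →  pair(g(pair(e, b), pair(g(s(b), pair(s(b), pair(a, b))), pair(a, b))), b)   [R2 at 1.1.2]
3. pair(g(pair(e, b), pair(g(s(b), pair(s(b), pair(a, b))), pair(a, b))), b)  →  pair(g(pair(e, b), pair(s(b), pair(a, b))), b)   [R3 at 1.2.1]
4. pair(g(pair(e, b), pair(s(b), pair(a, b))), b)  →  pair(pair(e, b), b)   [R3 at 1]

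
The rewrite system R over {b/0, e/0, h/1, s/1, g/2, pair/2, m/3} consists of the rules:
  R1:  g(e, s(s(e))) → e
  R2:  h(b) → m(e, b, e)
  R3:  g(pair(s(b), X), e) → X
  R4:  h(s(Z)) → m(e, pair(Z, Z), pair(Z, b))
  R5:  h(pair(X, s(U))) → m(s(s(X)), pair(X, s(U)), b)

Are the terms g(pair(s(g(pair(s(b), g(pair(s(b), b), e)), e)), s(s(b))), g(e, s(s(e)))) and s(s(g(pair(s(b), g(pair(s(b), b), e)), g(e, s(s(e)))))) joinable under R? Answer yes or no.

yes — NF(t₁) = s(s(b)), NF(t₂) = s(s(b))

Reduce t₁ = g(pair(s(g(pair(s(b), g(pair(s(b), b), e)), e)), s(s(b))), g(e, s(s(e)))):
1. g(pair(s(g(pair(s(b), g(pair(s(b), b), e)), e)), s(s(b))), g(e, s(s(e))))  →  g(pair(s(g(pair(s(b), b), e)), s(s(b))), g(e, s(s(e))))   [R3 at 1.1.1]
2. g(pair(s(g(pair(s(b), b), e)), s(s(b))), g(e, s(s(e))))  →  g(pair(s(b), s(s(b))), g(e, s(s(e))))   [R3 at 1.1.1]
3. g(pair(s(b), s(s(b))), g(e, s(s(e))))  →  g(pair(s(b), s(s(b))), e)   [R1 at 2]
4. g(pair(s(b), s(s(b))), e)  →  s(s(b))   [R3 at ε]

Reduce t₂ = s(s(g(pair(s(b), g(pair(s(b), b), e)), g(e, s(s(e)))))):
1. s(s(g(pair(s(b), g(pair(s(b), b), e)), g(e, s(s(e))))))  →  s(s(g(pair(s(b), b), g(e, s(s(e))))))   [R3 at 1.1.1.2]
2. s(s(g(pair(s(b), b), g(e, s(s(e))))))  →  s(s(g(pair(s(b), b), e)))   [R1 at 1.1.2]
3. s(s(g(pair(s(b), b), e)))  →  s(s(b))   [R3 at 1.1]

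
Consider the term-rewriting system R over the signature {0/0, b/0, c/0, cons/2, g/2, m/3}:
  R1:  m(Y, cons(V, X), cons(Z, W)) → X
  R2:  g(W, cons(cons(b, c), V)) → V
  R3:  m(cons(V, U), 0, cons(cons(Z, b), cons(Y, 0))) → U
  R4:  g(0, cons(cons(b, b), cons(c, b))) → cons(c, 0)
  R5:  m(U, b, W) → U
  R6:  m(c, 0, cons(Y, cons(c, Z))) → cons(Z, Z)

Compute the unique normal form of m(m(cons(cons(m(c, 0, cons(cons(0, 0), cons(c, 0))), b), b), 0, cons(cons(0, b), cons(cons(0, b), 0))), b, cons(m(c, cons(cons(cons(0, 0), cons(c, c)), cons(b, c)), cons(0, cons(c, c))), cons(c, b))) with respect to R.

1. m(m(cons(cons(m(c, 0, cons(cons(0, 0), cons(c, 0))), b), b), 0, cons(cons(0, b), cons(cons(0, b), 0))), b, cons(m(c, cons(cons(cons(0, 0), cons(c, c)), cons(b, c)), cons(0, cons(c, c))), cons(c, b)))  →  m(cons(cons(m(c, 0, cons(cons(0, 0), cons(c, 0))), b), b), 0, cons(cons(0, b), cons(cons(0, b), 0)))   [R5 at ε]
2. m(cons(cons(m(c, 0, cons(cons(0, 0), cons(c, 0))), b), b), 0, cons(cons(0, b), cons(cons(0, b), 0)))  →  b   [R3 at ε]

b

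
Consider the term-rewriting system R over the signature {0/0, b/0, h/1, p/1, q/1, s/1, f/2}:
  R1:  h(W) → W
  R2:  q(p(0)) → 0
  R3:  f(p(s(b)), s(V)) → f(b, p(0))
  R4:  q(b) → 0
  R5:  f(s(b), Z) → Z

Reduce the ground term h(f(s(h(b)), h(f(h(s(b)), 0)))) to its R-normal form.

0

1. h(f(s(h(b)), h(f(h(s(b)), 0))))  →  f(s(h(b)), h(f(h(s(b)), 0)))   [R1 at ε]
2. f(s(h(b)), h(f(h(s(b)), 0)))  →  f(s(b), h(f(h(s(b)), 0)))   [R1 at 1.1]
3. f(s(b), h(f(h(s(b)), 0)))  →  h(f(h(s(b)), 0))   [R5 at ε]
4. h(f(h(s(b)), 0))  →  f(h(s(b)), 0)   [R1 at ε]
5. f(h(s(b)), 0)  →  f(s(b), 0)   [R1 at 1]
6. f(s(b), 0)  →  0   [R5 at ε]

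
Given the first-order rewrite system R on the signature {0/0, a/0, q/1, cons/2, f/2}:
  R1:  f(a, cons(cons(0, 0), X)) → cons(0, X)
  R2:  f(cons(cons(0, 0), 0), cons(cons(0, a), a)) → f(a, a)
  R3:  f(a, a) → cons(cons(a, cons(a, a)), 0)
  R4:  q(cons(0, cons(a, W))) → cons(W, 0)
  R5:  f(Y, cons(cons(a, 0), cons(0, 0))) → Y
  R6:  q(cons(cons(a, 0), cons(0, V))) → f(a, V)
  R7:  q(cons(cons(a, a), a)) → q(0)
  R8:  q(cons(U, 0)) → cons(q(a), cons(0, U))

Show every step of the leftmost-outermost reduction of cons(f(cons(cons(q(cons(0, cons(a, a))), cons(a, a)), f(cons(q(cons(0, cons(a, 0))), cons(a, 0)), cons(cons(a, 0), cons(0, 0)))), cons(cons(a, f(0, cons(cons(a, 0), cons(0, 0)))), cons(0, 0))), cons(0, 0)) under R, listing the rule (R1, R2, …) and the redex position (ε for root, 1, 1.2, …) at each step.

cons(cons(cons(cons(a, 0), cons(a, a)), cons(cons(0, 0), cons(a, 0))), cons(0, 0))

1. cons(f(cons(cons(q(cons(0, cons(a, a))), cons(a, a)), f(cons(q(cons(0, cons(a, 0))), cons(a, 0)), cons(cons(a, 0), cons(0, 0)))), cons(cons(a, f(0, cons(cons(a, 0), cons(0, 0)))), cons(0, 0))), cons(0, 0))  →  cons(f(cons(cons(cons(a, 0), cons(a, a)), f(cons(q(cons(0, cons(a, 0))), cons(a, 0)), cons(cons(a, 0), cons(0, 0)))), cons(cons(a, f(0, cons(cons(a, 0), cons(0, 0)))), cons(0, 0))), cons(0, 0))   [R4 at 1.1.1.1]
2. cons(f(cons(cons(cons(a, 0), cons(a, a)), f(cons(q(cons(0, cons(a, 0))), cons(a, 0)), cons(cons(a, 0), cons(0, 0)))), cons(cons(a, f(0, cons(cons(a, 0), cons(0, 0)))), cons(0, 0))), cons(0, 0))  →  cons(f(cons(cons(cons(a, 0), cons(a, a)), cons(q(cons(0, cons(a, 0))), cons(a, 0))), cons(cons(a, f(0, cons(cons(a, 0), cons(0, 0)))), cons(0, 0))), cons(0, 0))   [R5 at 1.1.2]
3. cons(f(cons(cons(cons(a, 0), cons(a, a)), cons(q(cons(0, cons(a, 0))), cons(a, 0))), cons(cons(a, f(0, cons(cons(a, 0), cons(0, 0)))), cons(0, 0))), cons(0, 0))  →  cons(f(cons(cons(cons(a, 0), cons(a, a)), cons(cons(0, 0), cons(a, 0))), cons(cons(a, f(0, cons(cons(a, 0), cons(0, 0)))), cons(0, 0))), cons(0, 0))   [R4 at 1.1.2.1]
4. cons(f(cons(cons(cons(a, 0), cons(a, a)), cons(cons(0, 0), cons(a, 0))), cons(cons(a, f(0, cons(cons(a, 0), cons(0, 0)))), cons(0, 0))), cons(0, 0))  →  cons(f(cons(cons(cons(a, 0), cons(a, a)), cons(cons(0, 0), cons(a, 0))), cons(cons(a, 0), cons(0, 0))), cons(0, 0))   [R5 at 1.2.1.2]
5. cons(f(cons(cons(cons(a, 0), cons(a, a)), cons(cons(0, 0), cons(a, 0))), cons(cons(a, 0), cons(0, 0))), cons(0, 0))  →  cons(cons(cons(cons(a, 0), cons(a, a)), cons(cons(0, 0), cons(a, 0))), cons(0, 0))   [R5 at 1]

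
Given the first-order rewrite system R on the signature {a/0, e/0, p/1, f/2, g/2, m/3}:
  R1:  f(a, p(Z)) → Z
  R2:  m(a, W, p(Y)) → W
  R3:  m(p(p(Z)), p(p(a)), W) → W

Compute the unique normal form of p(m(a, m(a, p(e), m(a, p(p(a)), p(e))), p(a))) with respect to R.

p(p(e))

1. p(m(a, m(a, p(e), m(a, p(p(a)), p(e))), p(a)))  →  p(m(a, p(e), m(a, p(p(a)), p(e))))   [R2 at 1]
2. p(m(a, p(e), m(a, p(p(a)), p(e))))  →  p(m(a, p(e), p(p(a))))   [R2 at 1.3]
3. p(m(a, p(e), p(p(a))))  →  p(p(e))   [R2 at 1]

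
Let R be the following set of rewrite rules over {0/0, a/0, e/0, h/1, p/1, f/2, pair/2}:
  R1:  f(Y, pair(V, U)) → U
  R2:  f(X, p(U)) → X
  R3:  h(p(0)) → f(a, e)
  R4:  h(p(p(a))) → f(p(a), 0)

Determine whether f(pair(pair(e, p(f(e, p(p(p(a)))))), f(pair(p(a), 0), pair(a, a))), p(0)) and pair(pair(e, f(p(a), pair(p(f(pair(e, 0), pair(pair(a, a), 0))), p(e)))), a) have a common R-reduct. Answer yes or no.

yes — NF(t₁) = pair(pair(e, p(e)), a), NF(t₂) = pair(pair(e, p(e)), a)

Reduce t₁ = f(pair(pair(e, p(f(e, p(p(p(a)))))), f(pair(p(a), 0), pair(a, a))), p(0)):
1. f(pair(pair(e, p(f(e, p(p(p(a)))))), f(pair(p(a), 0), pair(a, a))), p(0))  →  pair(pair(e, p(f(e, p(p(p(a)))))), f(pair(p(a), 0), pair(a, a)))   [R2 at ε]
2. pair(pair(e, p(f(e, p(p(p(a)))))), f(pair(p(a), 0), pair(a, a)))  →  pair(pair(e, p(e)), f(pair(p(a), 0), pair(a, a)))   [R2 at 1.2.1]
3. pair(pair(e, p(e)), f(pair(p(a), 0), pair(a, a)))  →  pair(pair(e, p(e)), a)   [R1 at 2]

Reduce t₂ = pair(pair(e, f(p(a), pair(p(f(pair(e, 0), pair(pair(a, a), 0))), p(e)))), a):
1. pair(pair(e, f(p(a), pair(p(f(pair(e, 0), pair(pair(a, a), 0))), p(e)))), a)  →  pair(pair(e, p(e)), a)   [R1 at 1.2]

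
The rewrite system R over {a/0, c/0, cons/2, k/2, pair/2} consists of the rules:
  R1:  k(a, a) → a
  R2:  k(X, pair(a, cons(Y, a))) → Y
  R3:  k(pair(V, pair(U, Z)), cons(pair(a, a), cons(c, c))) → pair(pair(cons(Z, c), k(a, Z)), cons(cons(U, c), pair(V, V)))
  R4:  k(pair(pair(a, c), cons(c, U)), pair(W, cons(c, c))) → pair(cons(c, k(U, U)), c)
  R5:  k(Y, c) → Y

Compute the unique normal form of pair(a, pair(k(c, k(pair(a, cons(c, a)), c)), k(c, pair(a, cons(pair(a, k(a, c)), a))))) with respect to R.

1. pair(a, pair(k(c, k(pair(a, cons(c, a)), c)), k(c, pair(a, cons(pair(a, k(a, c)), a)))))  →  pair(a, pair(k(c, pair(a, cons(c, a))), k(c, pair(a, cons(pair(a, k(a, c)), a)))))   [R5 at 2.1.2]
2. pair(a, pair(k(c, pair(a, cons(c, a))), k(c, pair(a, cons(pair(a, k(a, c)), a)))))  →  pair(a, pair(c, k(c, pair(a, cons(pair(a, k(a, c)), a)))))   [R2 at 2.1]
3. pair(a, pair(c, k(c, pair(a, cons(pair(a, k(a, c)), a)))))  →  pair(a, pair(c, pair(a, k(a, c))))   [R2 at 2.2]
4. pair(a, pair(c, pair(a, k(a, c))))  →  pair(a, pair(c, pair(a, a)))   [R5 at 2.2.2]

pair(a, pair(c, pair(a, a)))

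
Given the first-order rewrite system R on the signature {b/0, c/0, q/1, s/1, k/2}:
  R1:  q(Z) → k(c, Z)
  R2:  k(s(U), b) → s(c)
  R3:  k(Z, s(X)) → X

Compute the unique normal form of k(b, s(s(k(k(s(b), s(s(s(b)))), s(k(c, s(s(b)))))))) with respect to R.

1. k(b, s(s(k(k(s(b), s(s(s(b)))), s(k(c, s(s(b))))))))  →  s(k(k(s(b), s(s(s(b)))), s(k(c, s(s(b))))))   [R3 at ε]
2. s(k(k(s(b), s(s(s(b)))), s(k(c, s(s(b))))))  →  s(k(c, s(s(b))))   [R3 at 1]
3. s(k(c, s(s(b))))  →  s(s(b))   [R3 at 1]

s(s(b))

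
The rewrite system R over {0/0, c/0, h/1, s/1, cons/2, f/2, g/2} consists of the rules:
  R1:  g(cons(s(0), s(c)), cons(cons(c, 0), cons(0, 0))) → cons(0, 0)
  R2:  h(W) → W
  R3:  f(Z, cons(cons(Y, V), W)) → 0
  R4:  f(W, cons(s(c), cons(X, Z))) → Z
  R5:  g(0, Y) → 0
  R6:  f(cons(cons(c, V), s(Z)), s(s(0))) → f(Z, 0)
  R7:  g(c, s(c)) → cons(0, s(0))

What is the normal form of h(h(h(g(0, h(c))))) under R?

0

1. h(h(h(g(0, h(c)))))  →  h(h(g(0, h(c))))   [R2 at ε]
2. h(h(g(0, h(c))))  →  h(g(0, h(c)))   [R2 at ε]
3. h(g(0, h(c)))  →  g(0, h(c))   [R2 at ε]
4. g(0, h(c))  →  0   [R5 at ε]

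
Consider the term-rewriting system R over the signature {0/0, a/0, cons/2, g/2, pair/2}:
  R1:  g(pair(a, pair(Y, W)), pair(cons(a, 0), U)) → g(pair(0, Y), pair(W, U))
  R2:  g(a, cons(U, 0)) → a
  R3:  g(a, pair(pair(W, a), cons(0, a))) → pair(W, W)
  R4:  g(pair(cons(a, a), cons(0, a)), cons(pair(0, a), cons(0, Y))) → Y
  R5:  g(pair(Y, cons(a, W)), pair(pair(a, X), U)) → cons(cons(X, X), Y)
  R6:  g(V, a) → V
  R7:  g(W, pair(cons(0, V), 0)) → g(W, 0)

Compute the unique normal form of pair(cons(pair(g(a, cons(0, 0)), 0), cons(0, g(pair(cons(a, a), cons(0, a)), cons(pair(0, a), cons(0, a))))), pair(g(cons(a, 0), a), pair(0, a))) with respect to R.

pair(cons(pair(a, 0), cons(0, a)), pair(cons(a, 0), pair(0, a)))

1. pair(cons(pair(g(a, cons(0, 0)), 0), cons(0, g(pair(cons(a, a), cons(0, a)), cons(pair(0, a), cons(0, a))))), pair(g(cons(a, 0), a), pair(0, a)))  →  pair(cons(pair(a, 0), cons(0, g(pair(cons(a, a), cons(0, a)), cons(pair(0, a), cons(0, a))))), pair(g(cons(a, 0), a), pair(0, a)))   [R2 at 1.1.1]
2. pair(cons(pair(a, 0), cons(0, g(pair(cons(a, a), cons(0, a)), cons(pair(0, a), cons(0, a))))), pair(g(cons(a, 0), a), pair(0, a)))  →  pair(cons(pair(a, 0), cons(0, a)), pair(g(cons(a, 0), a), pair(0, a)))   [R4 at 1.2.2]
3. pair(cons(pair(a, 0), cons(0, a)), pair(g(cons(a, 0), a), pair(0, a)))  →  pair(cons(pair(a, 0), cons(0, a)), pair(cons(a, 0), pair(0, a)))   [R6 at 2.1]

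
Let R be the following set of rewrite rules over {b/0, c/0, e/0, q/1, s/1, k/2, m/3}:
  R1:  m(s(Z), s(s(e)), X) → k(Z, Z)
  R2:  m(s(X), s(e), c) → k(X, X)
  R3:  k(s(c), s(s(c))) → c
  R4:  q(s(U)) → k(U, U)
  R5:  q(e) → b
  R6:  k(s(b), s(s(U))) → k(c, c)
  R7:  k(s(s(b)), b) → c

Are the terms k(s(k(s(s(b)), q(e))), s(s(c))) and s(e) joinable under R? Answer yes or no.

Reduce t₁ = k(s(k(s(s(b)), q(e))), s(s(c))):
1. k(s(k(s(s(b)), q(e))), s(s(c)))  →  k(s(k(s(s(b)), b)), s(s(c)))   [R5 at 1.1.2]
2. k(s(k(s(s(b)), b)), s(s(c)))  →  k(s(c), s(s(c)))   [R7 at 1.1]
3. k(s(c), s(s(c)))  →  c   [R3 at ε]

Reduce t₂ = s(e):

no — NF(t₁) = c, NF(t₂) = s(e)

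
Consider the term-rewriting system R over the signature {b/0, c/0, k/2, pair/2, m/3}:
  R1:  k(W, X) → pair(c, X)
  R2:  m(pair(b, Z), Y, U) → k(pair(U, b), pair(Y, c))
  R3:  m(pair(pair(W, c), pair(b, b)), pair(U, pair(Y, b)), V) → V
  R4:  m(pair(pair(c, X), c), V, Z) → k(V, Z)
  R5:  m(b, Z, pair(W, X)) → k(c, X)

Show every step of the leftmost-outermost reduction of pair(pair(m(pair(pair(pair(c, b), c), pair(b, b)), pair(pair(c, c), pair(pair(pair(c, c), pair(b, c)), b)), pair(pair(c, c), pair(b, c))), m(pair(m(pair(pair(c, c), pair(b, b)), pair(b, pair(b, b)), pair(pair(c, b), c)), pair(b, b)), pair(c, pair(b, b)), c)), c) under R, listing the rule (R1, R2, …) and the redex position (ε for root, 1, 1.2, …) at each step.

1. pair(pair(m(pair(pair(pair(c, b), c), pair(b, b)), pair(pair(c, c), pair(pair(pair(c, c), pair(b, c)), b)), pair(pair(c, c), pair(b, c))), m(pair(m(pair(pair(c, c), pair(b, b)), pair(b, pair(b, b)), pair(pair(c, b), c)), pair(b, b)), pair(c, pair(b, b)), c)), c)  →  pair(pair(pair(pair(c, c), pair(b, c)), m(pair(m(pair(pair(c, c), pair(b, b)), pair(b, pair(b, b)), pair(pair(c, b), c)), pair(b, b)), pair(c, pair(b, b)), c)), c)   [R3 at 1.1]
2. pair(pair(pair(pair(c, c), pair(b, c)), m(pair(m(pair(pair(c, c), pair(b, b)), pair(b, pair(b, b)), pair(pair(c, b), c)), pair(b, b)), pair(c, pair(b, b)), c)), c)  →  pair(pair(pair(pair(c, c), pair(b, c)), m(pair(pair(pair(c, b), c), pair(b, b)), pair(c, pair(b, b)), c)), c)   [R3 at 1.2.1.1]
3. pair(pair(pair(pair(c, c), pair(b, c)), m(pair(pair(pair(c, b), c), pair(b, b)), pair(c, pair(b, b)), c)), c)  →  pair(pair(pair(pair(c, c), pair(b, c)), c), c)   [R3 at 1.2]

pair(pair(pair(pair(c, c), pair(b, c)), c), c)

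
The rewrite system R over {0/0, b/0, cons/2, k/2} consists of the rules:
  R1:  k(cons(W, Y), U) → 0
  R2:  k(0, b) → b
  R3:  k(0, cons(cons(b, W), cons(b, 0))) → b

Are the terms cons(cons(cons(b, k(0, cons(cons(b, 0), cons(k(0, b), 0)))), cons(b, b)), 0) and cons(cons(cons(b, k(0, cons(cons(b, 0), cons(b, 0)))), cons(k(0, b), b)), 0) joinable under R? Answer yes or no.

Reduce t₁ = cons(cons(cons(b, k(0, cons(cons(b, 0), cons(k(0, b), 0)))), cons(b, b)), 0):
1. cons(cons(cons(b, k(0, cons(cons(b, 0), cons(k(0, b), 0)))), cons(b, b)), 0)  →  cons(cons(cons(b, k(0, cons(cons(b, 0), cons(b, 0)))), cons(b, b)), 0)   [R2 at 1.1.2.2.2.1]
2. cons(cons(cons(b, k(0, cons(cons(b, 0), cons(b, 0)))), cons(b, b)), 0)  →  cons(cons(cons(b, b), cons(b, b)), 0)   [R3 at 1.1.2]

Reduce t₂ = cons(cons(cons(b, k(0, cons(cons(b, 0), cons(b, 0)))), cons(k(0, b), b)), 0):
1. cons(cons(cons(b, k(0, cons(cons(b, 0), cons(b, 0)))), cons(k(0, b), b)), 0)  →  cons(cons(cons(b, b), cons(k(0, b), b)), 0)   [R3 at 1.1.2]
2. cons(cons(cons(b, b), cons(k(0, b), b)), 0)  →  cons(cons(cons(b, b), cons(b, b)), 0)   [R2 at 1.2.1]

yes — NF(t₁) = cons(cons(cons(b, b), cons(b, b)), 0), NF(t₂) = cons(cons(cons(b, b), cons(b, b)), 0)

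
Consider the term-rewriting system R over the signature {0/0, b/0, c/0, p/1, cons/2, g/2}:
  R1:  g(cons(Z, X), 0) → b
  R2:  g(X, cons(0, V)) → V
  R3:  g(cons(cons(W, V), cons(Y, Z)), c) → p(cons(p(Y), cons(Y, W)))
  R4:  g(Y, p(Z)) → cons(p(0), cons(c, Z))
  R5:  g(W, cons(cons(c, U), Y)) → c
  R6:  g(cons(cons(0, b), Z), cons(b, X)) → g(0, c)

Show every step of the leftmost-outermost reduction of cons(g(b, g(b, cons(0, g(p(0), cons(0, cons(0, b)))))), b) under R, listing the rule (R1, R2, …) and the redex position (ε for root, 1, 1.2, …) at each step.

1. cons(g(b, g(b, cons(0, g(p(0), cons(0, cons(0, b)))))), b)  →  cons(g(b, g(p(0), cons(0, cons(0, b)))), b)   [R2 at 1.2]
2. cons(g(b, g(p(0), cons(0, cons(0, b)))), b)  →  cons(g(b, cons(0, b)), b)   [R2 at 1.2]
3. cons(g(b, cons(0, b)), b)  →  cons(b, b)   [R2 at 1]

cons(b, b)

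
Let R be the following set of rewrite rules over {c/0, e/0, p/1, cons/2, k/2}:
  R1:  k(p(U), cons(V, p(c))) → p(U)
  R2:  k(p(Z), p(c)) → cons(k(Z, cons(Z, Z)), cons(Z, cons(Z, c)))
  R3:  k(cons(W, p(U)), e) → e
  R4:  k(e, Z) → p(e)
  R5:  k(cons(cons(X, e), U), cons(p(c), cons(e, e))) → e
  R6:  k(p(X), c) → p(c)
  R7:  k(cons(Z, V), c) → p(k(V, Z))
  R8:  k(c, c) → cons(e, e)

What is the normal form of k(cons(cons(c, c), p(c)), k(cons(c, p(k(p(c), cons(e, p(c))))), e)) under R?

e

1. k(cons(cons(c, c), p(c)), k(cons(c, p(k(p(c), cons(e, p(c))))), e))  →  k(cons(cons(c, c), p(c)), e)   [R3 at 2]
2. k(cons(cons(c, c), p(c)), e)  →  e   [R3 at ε]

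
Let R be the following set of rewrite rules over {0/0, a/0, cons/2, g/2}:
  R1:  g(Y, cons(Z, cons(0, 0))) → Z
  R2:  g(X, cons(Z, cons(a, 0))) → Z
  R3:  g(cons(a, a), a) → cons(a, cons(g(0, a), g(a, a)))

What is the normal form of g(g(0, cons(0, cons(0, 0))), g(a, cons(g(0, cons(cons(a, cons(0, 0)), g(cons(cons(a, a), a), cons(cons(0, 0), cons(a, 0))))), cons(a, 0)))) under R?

1. g(g(0, cons(0, cons(0, 0))), g(a, cons(g(0, cons(cons(a, cons(0, 0)), g(cons(cons(a, a), a), cons(cons(0, 0), cons(a, 0))))), cons(a, 0))))  →  g(0, g(a, cons(g(0, cons(cons(a, cons(0, 0)), g(cons(cons(a, a), a), cons(cons(0, 0), cons(a, 0))))), cons(a, 0))))   [R1 at 1]
2. g(0, g(a, cons(g(0, cons(cons(a, cons(0, 0)), g(cons(cons(a, a), a), cons(cons(0, 0), cons(a, 0))))), cons(a, 0))))  →  g(0, g(0, cons(cons(a, cons(0, 0)), g(cons(cons(a, a), a), cons(cons(0, 0), cons(a, 0))))))   [R2 at 2]
3. g(0, g(0, cons(cons(a, cons(0, 0)), g(cons(cons(a, a), a), cons(cons(0, 0), cons(a, 0))))))  →  g(0, g(0, cons(cons(a, cons(0, 0)), cons(0, 0))))   [R2 at 2.2.2]
4. g(0, g(0, cons(cons(a, cons(0, 0)), cons(0, 0))))  →  g(0, cons(a, cons(0, 0)))   [R1 at 2]
5. g(0, cons(a, cons(0, 0)))  →  a   [R1 at ε]

a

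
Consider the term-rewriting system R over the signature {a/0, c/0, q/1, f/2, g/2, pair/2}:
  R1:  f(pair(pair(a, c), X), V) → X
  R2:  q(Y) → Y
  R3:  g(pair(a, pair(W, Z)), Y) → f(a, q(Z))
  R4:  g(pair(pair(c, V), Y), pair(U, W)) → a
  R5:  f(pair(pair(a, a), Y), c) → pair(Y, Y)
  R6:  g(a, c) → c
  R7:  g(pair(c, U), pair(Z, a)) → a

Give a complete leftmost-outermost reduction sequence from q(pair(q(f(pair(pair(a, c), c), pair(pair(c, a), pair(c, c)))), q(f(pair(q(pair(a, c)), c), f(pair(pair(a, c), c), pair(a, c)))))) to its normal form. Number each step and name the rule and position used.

pair(c, c)

1. q(pair(q(f(pair(pair(a, c), c), pair(pair(c, a), pair(c, c)))), q(f(pair(q(pair(a, c)), c), f(pair(pair(a, c), c), pair(a, c))))))  →  pair(q(f(pair(pair(a, c), c), pair(pair(c, a), pair(c, c)))), q(f(pair(q(pair(a, c)), c), f(pair(pair(a, c), c), pair(a, c)))))   [R2 at ε]
2. pair(q(f(pair(pair(a, c), c), pair(pair(c, a), pair(c, c)))), q(f(pair(q(pair(a, c)), c), f(pair(pair(a, c), c), pair(a, c)))))  →  pair(f(pair(pair(a, c), c), pair(pair(c, a), pair(c, c))), q(f(pair(q(pair(a, c)), c), f(pair(pair(a, c), c), pair(a, c)))))   [R2 at 1]
3. pair(f(pair(pair(a, c), c), pair(pair(c, a), pair(c, c))), q(f(pair(q(pair(a, c)), c), f(pair(pair(a, c), c), pair(a, c)))))  →  pair(c, q(f(pair(q(pair(a, c)), c), f(pair(pair(a, c), c), pair(a, c)))))   [R1 at 1]
4. pair(c, q(f(pair(q(pair(a, c)), c), f(pair(pair(a, c), c), pair(a, c)))))  →  pair(c, f(pair(q(pair(a, c)), c), f(pair(pair(a, c), c), pair(a, c))))   [R2 at 2]
5. pair(c, f(pair(q(pair(a, c)), c), f(pair(pair(a, c), c), pair(a, c))))  →  pair(c, f(pair(pair(a, c), c), f(pair(pair(a, c), c), pair(a, c))))   [R2 at 2.1.1]
6. pair(c, f(pair(pair(a, c), c), f(pair(pair(a, c), c), pair(a, c))))  →  pair(c, c)   [R1 at 2]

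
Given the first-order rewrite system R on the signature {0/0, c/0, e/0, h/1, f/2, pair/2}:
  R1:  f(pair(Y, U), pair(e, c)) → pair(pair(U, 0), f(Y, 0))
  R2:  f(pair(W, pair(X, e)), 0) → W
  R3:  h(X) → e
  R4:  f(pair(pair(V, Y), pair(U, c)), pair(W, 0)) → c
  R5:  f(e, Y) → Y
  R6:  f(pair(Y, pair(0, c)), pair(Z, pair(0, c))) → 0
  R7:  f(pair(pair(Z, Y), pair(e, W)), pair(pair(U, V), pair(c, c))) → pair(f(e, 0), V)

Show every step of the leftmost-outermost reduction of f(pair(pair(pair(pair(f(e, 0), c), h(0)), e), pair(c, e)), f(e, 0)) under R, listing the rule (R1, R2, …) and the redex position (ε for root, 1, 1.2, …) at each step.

1. f(pair(pair(pair(pair(f(e, 0), c), h(0)), e), pair(c, e)), f(e, 0))  →  f(pair(pair(pair(pair(0, c), h(0)), e), pair(c, e)), f(e, 0))   [R5 at 1.1.1.1.1]
2. f(pair(pair(pair(pair(0, c), h(0)), e), pair(c, e)), f(e, 0))  →  f(pair(pair(pair(pair(0, c), e), e), pair(c, e)), f(e, 0))   [R3 at 1.1.1.2]
3. f(pair(pair(pair(pair(0, c), e), e), pair(c, e)), f(e, 0))  →  f(pair(pair(pair(pair(0, c), e), e), pair(c, e)), 0)   [R5 at 2]
4. f(pair(pair(pair(pair(0, c), e), e), pair(c, e)), 0)  →  pair(pair(pair(0, c), e), e)   [R2 at ε]

pair(pair(pair(0, c), e), e)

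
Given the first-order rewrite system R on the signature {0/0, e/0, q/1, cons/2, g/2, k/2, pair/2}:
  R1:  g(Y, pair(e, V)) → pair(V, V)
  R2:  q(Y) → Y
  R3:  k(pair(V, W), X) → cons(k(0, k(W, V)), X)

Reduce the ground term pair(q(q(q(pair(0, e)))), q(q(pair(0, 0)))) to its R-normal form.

1. pair(q(q(q(pair(0, e)))), q(q(pair(0, 0))))  →  pair(q(q(pair(0, e))), q(q(pair(0, 0))))   [R2 at 1]
2. pair(q(q(pair(0, e))), q(q(pair(0, 0))))  →  pair(q(pair(0, e)), q(q(pair(0, 0))))   [R2 at 1]
3. pair(q(pair(0, e)), q(q(pair(0, 0))))  →  pair(pair(0, e), q(q(pair(0, 0))))   [R2 at 1]
4. pair(pair(0, e), q(q(pair(0, 0))))  →  pair(pair(0, e), q(pair(0, 0)))   [R2 at 2]
5. pair(pair(0, e), q(pair(0, 0)))  →  pair(pair(0, e), pair(0, 0))   [R2 at 2]

pair(pair(0, e), pair(0, 0))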